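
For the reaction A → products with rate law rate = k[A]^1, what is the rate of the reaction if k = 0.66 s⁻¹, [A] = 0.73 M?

0.4818 M/s

Step 1: Identify the rate law: rate = k[A]^1
Step 2: Substitute values: rate = 0.66 × (0.73)^1
Step 3: Calculate: rate = 0.66 × 0.73 = 0.4818 M/s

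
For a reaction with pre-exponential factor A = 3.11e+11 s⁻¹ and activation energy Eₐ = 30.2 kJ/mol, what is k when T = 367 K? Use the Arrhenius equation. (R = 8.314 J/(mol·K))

1.56e+07 s⁻¹

Step 1: Use the Arrhenius equation: k = A × exp(-Eₐ/RT)
Step 2: Convert Eₐ to J/mol: 30.2 kJ/mol = 30200 J/mol
Step 3: Calculate the exponent: -Eₐ/(RT) = -30200/(8.314 × 367) = -9.89762
Step 4: k = 3.11e+11 × exp(-9.89762)
Step 5: k = 3.11e+11 × 5.02942e-05 = 1.5641e+07 s⁻¹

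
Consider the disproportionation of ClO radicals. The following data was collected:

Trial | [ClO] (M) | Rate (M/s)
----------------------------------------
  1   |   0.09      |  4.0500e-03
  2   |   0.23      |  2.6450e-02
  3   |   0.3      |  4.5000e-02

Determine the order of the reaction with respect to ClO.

second order (2)

Step 1: Compare trials to find order n where rate₂/rate₁ = ([ClO]₂/[ClO]₁)^n
Step 2: rate₂/rate₁ = 2.6450e-02/4.0500e-03 = 6.531
Step 3: [ClO]₂/[ClO]₁ = 0.23/0.09 = 2.556
Step 4: n = ln(6.531)/ln(2.556) = 2.00 ≈ 2
Step 5: The reaction is second order in ClO.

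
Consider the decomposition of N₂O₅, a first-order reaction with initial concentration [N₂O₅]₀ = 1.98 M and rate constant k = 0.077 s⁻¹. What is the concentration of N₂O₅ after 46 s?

0.05733 M

Step 1: For a first-order reaction: [N₂O₅] = [N₂O₅]₀ × e^(-kt)
Step 2: [N₂O₅] = 1.98 × e^(-0.077 × 46)
Step 3: [N₂O₅] = 1.98 × e^(-3.542)
Step 4: [N₂O₅] = 1.98 × 0.0289554 = 0.05733 M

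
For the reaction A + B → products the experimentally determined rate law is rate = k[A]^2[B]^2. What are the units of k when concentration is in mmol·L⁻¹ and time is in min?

(mmol·L⁻¹)⁻³·min⁻¹

Step 1: Overall order = 2 + 2 = 4.
Step 2: rate has units mmol·L⁻¹·min⁻¹; [A]^2[B]^2 has units (mmol·L⁻¹)^4.
Step 3: k = rate/([A]^2[B]^2), so units of k = (mmol·L⁻¹)^(1-4)·min⁻¹ = (mmol·L⁻¹)⁻³·min⁻¹.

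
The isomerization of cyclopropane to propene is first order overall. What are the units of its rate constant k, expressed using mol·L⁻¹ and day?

day⁻¹

Step 1: For overall order n, rate = k × (concentration)^n.
Step 2: Rate has units mol·L⁻¹·day⁻¹; concentration term has units (mol·L⁻¹)^1.
Step 3: k = rate / (concentration)^n, so units of k = (mol·L⁻¹)^(1-1)·day⁻¹ = day⁻¹.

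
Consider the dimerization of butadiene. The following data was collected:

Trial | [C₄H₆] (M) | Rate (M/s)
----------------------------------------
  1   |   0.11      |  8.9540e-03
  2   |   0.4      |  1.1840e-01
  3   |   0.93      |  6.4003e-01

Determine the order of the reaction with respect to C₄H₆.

second order (2)

Step 1: Compare trials to find order n where rate₂/rate₁ = ([C₄H₆]₂/[C₄H₆]₁)^n
Step 2: rate₂/rate₁ = 1.1840e-01/8.9540e-03 = 13.22
Step 3: [C₄H₆]₂/[C₄H₆]₁ = 0.4/0.11 = 3.636
Step 4: n = ln(13.22)/ln(3.636) = 2.00 ≈ 2
Step 5: The reaction is second order in C₄H₆.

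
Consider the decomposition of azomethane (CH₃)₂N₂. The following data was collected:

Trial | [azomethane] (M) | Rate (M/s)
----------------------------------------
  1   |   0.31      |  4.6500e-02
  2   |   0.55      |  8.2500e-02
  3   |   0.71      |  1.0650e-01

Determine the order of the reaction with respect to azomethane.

first order (1)

Step 1: Compare trials to find order n where rate₂/rate₁ = ([azomethane]₂/[azomethane]₁)^n
Step 2: rate₂/rate₁ = 8.2500e-02/4.6500e-02 = 1.774
Step 3: [azomethane]₂/[azomethane]₁ = 0.55/0.31 = 1.774
Step 4: n = ln(1.774)/ln(1.774) = 1.00 ≈ 1
Step 5: The reaction is first order in azomethane.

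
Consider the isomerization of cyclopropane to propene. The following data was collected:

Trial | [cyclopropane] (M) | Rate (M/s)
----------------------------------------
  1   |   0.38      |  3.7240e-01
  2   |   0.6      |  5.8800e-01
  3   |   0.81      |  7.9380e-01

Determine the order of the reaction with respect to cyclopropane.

first order (1)

Step 1: Compare trials to find order n where rate₂/rate₁ = ([cyclopropane]₂/[cyclopropane]₁)^n
Step 2: rate₂/rate₁ = 5.8800e-01/3.7240e-01 = 1.579
Step 3: [cyclopropane]₂/[cyclopropane]₁ = 0.6/0.38 = 1.579
Step 4: n = ln(1.579)/ln(1.579) = 1.00 ≈ 1
Step 5: The reaction is first order in cyclopropane.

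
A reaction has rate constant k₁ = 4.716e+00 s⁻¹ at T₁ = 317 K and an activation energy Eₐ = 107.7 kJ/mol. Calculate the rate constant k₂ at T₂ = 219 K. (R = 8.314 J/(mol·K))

5.394e-08 s⁻¹

Step 1: Use the two-temperature Arrhenius form: ln(k₂/k₁) = -Eₐ/R × (1/T₂ - 1/T₁)
Step 2: Convert Eₐ to J/mol: 107.7 kJ/mol = 107700 J/mol
Step 3: 1/T₂ - 1/T₁ = 1/219 - 1/317 = 1.411636e-03 K⁻¹
Step 4: ln(k₂/k₁) = -107700/8.314 × 1.411636e-03 = -18.28641
Step 5: k₂ = k₁ × exp(-18.28641) = 4.716e+00 × 1.14370e-08 = 5.394e-08 s⁻¹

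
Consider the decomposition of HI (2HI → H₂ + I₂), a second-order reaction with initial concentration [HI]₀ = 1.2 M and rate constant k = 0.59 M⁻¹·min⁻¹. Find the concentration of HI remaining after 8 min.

0.1801 M

Step 1: For a second-order reaction: 1/[HI] = 1/[HI]₀ + kt
Step 2: 1/[HI] = 1/1.2 + 0.59 × 8
Step 3: 1/[HI] = 0.8333 + 4.72 = 5.553
Step 4: [HI] = 1/5.553 = 0.1801 M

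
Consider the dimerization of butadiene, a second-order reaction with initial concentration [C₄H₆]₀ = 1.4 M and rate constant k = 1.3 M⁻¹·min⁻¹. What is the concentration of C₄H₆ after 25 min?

0.03011 M

Step 1: For a second-order reaction: 1/[C₄H₆] = 1/[C₄H₆]₀ + kt
Step 2: 1/[C₄H₆] = 1/1.4 + 1.3 × 25
Step 3: 1/[C₄H₆] = 0.7143 + 32.5 = 33.21
Step 4: [C₄H₆] = 1/33.21 = 0.03011 M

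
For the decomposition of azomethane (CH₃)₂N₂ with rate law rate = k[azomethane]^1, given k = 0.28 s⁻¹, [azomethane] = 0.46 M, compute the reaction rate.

0.1288 M/s

Step 1: Identify the rate law: rate = k[azomethane]^1
Step 2: Substitute values: rate = 0.28 × (0.46)^1
Step 3: Calculate: rate = 0.28 × 0.46 = 0.1288 M/s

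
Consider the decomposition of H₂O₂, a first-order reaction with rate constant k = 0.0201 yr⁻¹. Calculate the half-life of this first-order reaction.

34.48 yr

Step 1: For a first-order reaction, t₁/₂ = ln(2)/k
Step 2: t₁/₂ = ln(2)/0.0201
Step 3: t₁/₂ = 0.6931/0.0201 = 34.48 yr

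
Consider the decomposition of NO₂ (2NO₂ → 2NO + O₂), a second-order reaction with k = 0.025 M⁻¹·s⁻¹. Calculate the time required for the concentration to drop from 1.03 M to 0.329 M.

82.75 s

Step 1: For second-order: t = (1/[NO₂] - 1/[NO₂]₀)/k
Step 2: t = (1/0.329 - 1/1.03)/0.025
Step 3: t = (3.04 - 0.9709)/0.025
Step 4: t = 2.069/0.025 = 82.75 s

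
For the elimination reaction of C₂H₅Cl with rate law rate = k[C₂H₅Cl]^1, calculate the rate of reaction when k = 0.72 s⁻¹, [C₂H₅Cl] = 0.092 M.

0.06624 M/s

Step 1: Identify the rate law: rate = k[C₂H₅Cl]^1
Step 2: Substitute values: rate = 0.72 × (0.092)^1
Step 3: Calculate: rate = 0.72 × 0.092 = 0.06624 M/s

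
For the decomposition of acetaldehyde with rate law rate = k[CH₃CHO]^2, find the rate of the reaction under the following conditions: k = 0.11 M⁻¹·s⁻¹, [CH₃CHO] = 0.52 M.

0.02974 M/s

Step 1: Identify the rate law: rate = k[CH₃CHO]^2
Step 2: Substitute values: rate = 0.11 × (0.52)^2
Step 3: Calculate: rate = 0.11 × 0.2704 = 0.029744 M/s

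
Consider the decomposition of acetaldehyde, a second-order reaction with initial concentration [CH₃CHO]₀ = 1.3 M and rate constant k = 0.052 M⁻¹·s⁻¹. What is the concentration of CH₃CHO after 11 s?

0.7456 M

Step 1: For a second-order reaction: 1/[CH₃CHO] = 1/[CH₃CHO]₀ + kt
Step 2: 1/[CH₃CHO] = 1/1.3 + 0.052 × 11
Step 3: 1/[CH₃CHO] = 0.7692 + 0.572 = 1.341
Step 4: [CH₃CHO] = 1/1.341 = 0.7456 M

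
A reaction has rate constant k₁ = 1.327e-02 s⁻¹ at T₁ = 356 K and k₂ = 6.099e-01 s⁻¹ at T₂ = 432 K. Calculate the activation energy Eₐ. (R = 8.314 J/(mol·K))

64.4 kJ/mol

Step 1: Use the two-temperature Arrhenius form: ln(k₂/k₁) = -Eₐ/R × (1/T₂ - 1/T₁)
Step 2: ln(k₂/k₁) = ln(6.099e-01/1.327e-02) = ln(45.9608) = 3.82779
Step 3: 1/T₂ - 1/T₁ = 1/432 - 1/356 = -4.941739e-04 K⁻¹
Step 4: Eₐ = -R × ln(k₂/k₁) / (1/T₂ - 1/T₁) = -8.314 × 3.82779 / -4.941739e-04
Step 5: Eₐ = 6.4399e+04 J/mol = 64.4 kJ/mol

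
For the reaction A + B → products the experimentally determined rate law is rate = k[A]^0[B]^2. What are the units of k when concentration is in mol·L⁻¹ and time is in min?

(mol·L⁻¹)⁻¹·min⁻¹

Step 1: Overall order = 0 + 2 = 2.
Step 2: rate has units mol·L⁻¹·min⁻¹; [A]^0[B]^2 has units (mol·L⁻¹)^2.
Step 3: k = rate/([A]^0[B]^2), so units of k = (mol·L⁻¹)^(1-2)·min⁻¹ = (mol·L⁻¹)⁻¹·min⁻¹.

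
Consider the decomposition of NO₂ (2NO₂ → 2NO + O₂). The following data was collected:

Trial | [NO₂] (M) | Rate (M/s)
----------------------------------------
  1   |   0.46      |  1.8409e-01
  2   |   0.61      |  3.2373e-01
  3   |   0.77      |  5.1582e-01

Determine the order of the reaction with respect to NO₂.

second order (2)

Step 1: Compare trials to find order n where rate₂/rate₁ = ([NO₂]₂/[NO₂]₁)^n
Step 2: rate₂/rate₁ = 3.2373e-01/1.8409e-01 = 1.759
Step 3: [NO₂]₂/[NO₂]₁ = 0.61/0.46 = 1.326
Step 4: n = ln(1.759)/ln(1.326) = 2.00 ≈ 2
Step 5: The reaction is second order in NO₂.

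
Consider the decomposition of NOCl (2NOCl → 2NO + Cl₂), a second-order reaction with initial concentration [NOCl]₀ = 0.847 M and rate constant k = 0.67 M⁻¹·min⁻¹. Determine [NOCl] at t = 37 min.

0.03851 M

Step 1: For a second-order reaction: 1/[NOCl] = 1/[NOCl]₀ + kt
Step 2: 1/[NOCl] = 1/0.847 + 0.67 × 37
Step 3: 1/[NOCl] = 1.181 + 24.79 = 25.97
Step 4: [NOCl] = 1/25.97 = 0.03851 M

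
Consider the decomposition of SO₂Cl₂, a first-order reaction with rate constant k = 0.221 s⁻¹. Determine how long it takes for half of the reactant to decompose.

3.136 s

Step 1: For a first-order reaction, t₁/₂ = ln(2)/k
Step 2: t₁/₂ = ln(2)/0.221
Step 3: t₁/₂ = 0.6931/0.221 = 3.136 s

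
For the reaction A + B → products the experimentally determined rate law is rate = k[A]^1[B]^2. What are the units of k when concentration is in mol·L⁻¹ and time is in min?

(mol·L⁻¹)⁻²·min⁻¹

Step 1: Overall order = 1 + 2 = 3.
Step 2: rate has units mol·L⁻¹·min⁻¹; [A]^1[B]^2 has units (mol·L⁻¹)^3.
Step 3: k = rate/([A]^1[B]^2), so units of k = (mol·L⁻¹)^(1-3)·min⁻¹ = (mol·L⁻¹)⁻²·min⁻¹.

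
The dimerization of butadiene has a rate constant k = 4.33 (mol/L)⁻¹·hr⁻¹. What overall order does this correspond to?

second order (2)

Step 1: The units of k for an nth-order reaction are (concentration)^(1-n)·(time)⁻¹.
Step 2: Here k has units (mol/L)⁻¹·hr⁻¹, so the concentration exponent is -1.
Step 3: 1 - n = -1 ⇒ n = 2. The reaction is second order.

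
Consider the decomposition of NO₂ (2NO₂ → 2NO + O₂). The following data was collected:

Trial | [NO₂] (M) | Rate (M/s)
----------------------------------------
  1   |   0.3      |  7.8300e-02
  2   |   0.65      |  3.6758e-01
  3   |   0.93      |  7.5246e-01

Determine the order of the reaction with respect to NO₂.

second order (2)

Step 1: Compare trials to find order n where rate₂/rate₁ = ([NO₂]₂/[NO₂]₁)^n
Step 2: rate₂/rate₁ = 3.6758e-01/7.8300e-02 = 4.694
Step 3: [NO₂]₂/[NO₂]₁ = 0.65/0.3 = 2.167
Step 4: n = ln(4.694)/ln(2.167) = 2.00 ≈ 2
Step 5: The reaction is second order in NO₂.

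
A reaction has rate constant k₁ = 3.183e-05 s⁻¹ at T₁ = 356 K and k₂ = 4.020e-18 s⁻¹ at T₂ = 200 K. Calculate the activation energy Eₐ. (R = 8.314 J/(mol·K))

112.7 kJ/mol

Step 1: Use the two-temperature Arrhenius form: ln(k₂/k₁) = -Eₐ/R × (1/T₂ - 1/T₁)
Step 2: ln(k₂/k₁) = ln(4.020e-18/3.183e-05) = ln(1.26296e-13) = -29.7001
Step 3: 1/T₂ - 1/T₁ = 1/200 - 1/356 = 2.191011e-03 K⁻¹
Step 4: Eₐ = -R × ln(k₂/k₁) / (1/T₂ - 1/T₁) = -8.314 × -29.7001 / 2.191011e-03
Step 5: Eₐ = 1.1270e+05 J/mol = 112.7 kJ/mol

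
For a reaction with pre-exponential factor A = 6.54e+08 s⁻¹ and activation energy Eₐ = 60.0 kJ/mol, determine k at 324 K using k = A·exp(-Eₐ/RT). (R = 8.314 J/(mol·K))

1.39e-01 s⁻¹

Step 1: Use the Arrhenius equation: k = A × exp(-Eₐ/RT)
Step 2: Convert Eₐ to J/mol: 60.0 kJ/mol = 60000 J/mol
Step 3: Calculate the exponent: -Eₐ/(RT) = -60000/(8.314 × 324) = -22.27390
Step 4: k = 6.54e+08 × exp(-22.27390)
Step 5: k = 6.54e+08 × 2.12113e-10 = 1.3872e-01 s⁻¹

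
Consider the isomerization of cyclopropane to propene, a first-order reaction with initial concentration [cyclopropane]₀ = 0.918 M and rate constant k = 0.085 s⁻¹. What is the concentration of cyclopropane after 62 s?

0.004722 M

Step 1: For a first-order reaction: [cyclopropane] = [cyclopropane]₀ × e^(-kt)
Step 2: [cyclopropane] = 0.918 × e^(-0.085 × 62)
Step 3: [cyclopropane] = 0.918 × e^(-5.27)
Step 4: [cyclopropane] = 0.918 × 0.00514361 = 0.004722 M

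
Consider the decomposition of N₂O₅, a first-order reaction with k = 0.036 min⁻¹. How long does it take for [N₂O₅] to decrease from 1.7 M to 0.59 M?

29.4 min

Step 1: For first-order: t = ln([N₂O₅]₀/[N₂O₅])/k
Step 2: t = ln(1.7/0.59)/0.036
Step 3: t = ln(2.881)/0.036
Step 4: t = 1.058/0.036 = 29.4 min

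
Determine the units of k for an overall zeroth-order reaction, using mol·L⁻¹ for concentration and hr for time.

mol·L⁻¹·hr⁻¹

Step 1: For overall order n, rate = k × (concentration)^n.
Step 2: Rate has units mol·L⁻¹·hr⁻¹; concentration term has units (mol·L⁻¹)^0.
Step 3: k = rate / (concentration)^n, so units of k = (mol·L⁻¹)^(1-0)·hr⁻¹ = mol·L⁻¹·hr⁻¹.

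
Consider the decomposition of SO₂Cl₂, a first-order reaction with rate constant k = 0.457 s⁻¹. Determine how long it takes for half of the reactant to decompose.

1.517 s

Step 1: For a first-order reaction, t₁/₂ = ln(2)/k
Step 2: t₁/₂ = ln(2)/0.457
Step 3: t₁/₂ = 0.6931/0.457 = 1.517 s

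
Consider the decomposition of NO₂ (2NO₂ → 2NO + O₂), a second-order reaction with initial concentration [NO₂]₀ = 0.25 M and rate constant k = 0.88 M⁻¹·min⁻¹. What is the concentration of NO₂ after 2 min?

0.1736 M

Step 1: For a second-order reaction: 1/[NO₂] = 1/[NO₂]₀ + kt
Step 2: 1/[NO₂] = 1/0.25 + 0.88 × 2
Step 3: 1/[NO₂] = 4 + 1.76 = 5.76
Step 4: [NO₂] = 1/5.76 = 0.1736 M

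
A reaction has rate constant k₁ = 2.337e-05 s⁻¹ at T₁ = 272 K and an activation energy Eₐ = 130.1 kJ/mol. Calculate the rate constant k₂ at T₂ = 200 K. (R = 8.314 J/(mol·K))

2.366e-14 s⁻¹

Step 1: Use the two-temperature Arrhenius form: ln(k₂/k₁) = -Eₐ/R × (1/T₂ - 1/T₁)
Step 2: Convert Eₐ to J/mol: 130.1 kJ/mol = 130100 J/mol
Step 3: 1/T₂ - 1/T₁ = 1/200 - 1/272 = 1.323529e-03 K⁻¹
Step 4: ln(k₂/k₁) = -130100/8.314 × 1.323529e-03 = -20.71098
Step 5: k₂ = k₁ × exp(-20.71098) = 2.337e-05 × 1.01236e-09 = 2.366e-14 s⁻¹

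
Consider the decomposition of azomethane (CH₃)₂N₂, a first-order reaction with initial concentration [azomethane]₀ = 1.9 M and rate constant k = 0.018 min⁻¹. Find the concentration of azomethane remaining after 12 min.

1.531 M

Step 1: For a first-order reaction: [azomethane] = [azomethane]₀ × e^(-kt)
Step 2: [azomethane] = 1.9 × e^(-0.018 × 12)
Step 3: [azomethane] = 1.9 × e^(-0.216)
Step 4: [azomethane] = 1.9 × 0.805735 = 1.531 M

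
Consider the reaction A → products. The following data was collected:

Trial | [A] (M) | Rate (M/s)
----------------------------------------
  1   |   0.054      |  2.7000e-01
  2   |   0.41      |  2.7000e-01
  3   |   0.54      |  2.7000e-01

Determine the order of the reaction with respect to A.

zeroth order (0)

Step 1: Compare trials - when concentration changes, rate stays constant.
Step 2: rate₂/rate₁ = 2.7000e-01/2.7000e-01 = 1
Step 3: [A]₂/[A]₁ = 0.41/0.054 = 7.593
Step 4: Since rate ratio ≈ (conc ratio)^0, the reaction is zeroth order.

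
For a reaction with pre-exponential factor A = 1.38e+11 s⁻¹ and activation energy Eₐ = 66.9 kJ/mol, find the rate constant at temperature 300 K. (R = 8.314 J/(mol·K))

3.10e-01 s⁻¹

Step 1: Use the Arrhenius equation: k = A × exp(-Eₐ/RT)
Step 2: Convert Eₐ to J/mol: 66.9 kJ/mol = 66900 J/mol
Step 3: Calculate the exponent: -Eₐ/(RT) = -66900/(8.314 × 300) = -26.82223
Step 4: k = 1.38e+11 × exp(-26.82223)
Step 5: k = 1.38e+11 × 2.24519e-12 = 3.0984e-01 s⁻¹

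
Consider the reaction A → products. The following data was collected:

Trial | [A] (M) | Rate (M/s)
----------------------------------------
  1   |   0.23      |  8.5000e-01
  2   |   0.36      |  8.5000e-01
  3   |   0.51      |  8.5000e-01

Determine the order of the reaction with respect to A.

zeroth order (0)

Step 1: Compare trials - when concentration changes, rate stays constant.
Step 2: rate₂/rate₁ = 8.5000e-01/8.5000e-01 = 1
Step 3: [A]₂/[A]₁ = 0.36/0.23 = 1.565
Step 4: Since rate ratio ≈ (conc ratio)^0, the reaction is zeroth order.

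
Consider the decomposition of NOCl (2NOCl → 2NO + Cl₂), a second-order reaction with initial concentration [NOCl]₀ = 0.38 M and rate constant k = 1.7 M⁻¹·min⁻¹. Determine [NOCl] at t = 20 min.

0.0273 M

Step 1: For a second-order reaction: 1/[NOCl] = 1/[NOCl]₀ + kt
Step 2: 1/[NOCl] = 1/0.38 + 1.7 × 20
Step 3: 1/[NOCl] = 2.632 + 34 = 36.63
Step 4: [NOCl] = 1/36.63 = 0.0273 M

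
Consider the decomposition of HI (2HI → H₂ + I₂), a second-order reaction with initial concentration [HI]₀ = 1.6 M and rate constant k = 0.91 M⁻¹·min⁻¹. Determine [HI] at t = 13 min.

0.08029 M

Step 1: For a second-order reaction: 1/[HI] = 1/[HI]₀ + kt
Step 2: 1/[HI] = 1/1.6 + 0.91 × 13
Step 3: 1/[HI] = 0.625 + 11.83 = 12.46
Step 4: [HI] = 1/12.46 = 0.08029 M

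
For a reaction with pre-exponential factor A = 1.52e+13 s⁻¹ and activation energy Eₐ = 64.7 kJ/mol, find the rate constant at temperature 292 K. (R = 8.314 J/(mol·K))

4.05e+01 s⁻¹

Step 1: Use the Arrhenius equation: k = A × exp(-Eₐ/RT)
Step 2: Convert Eₐ to J/mol: 64.7 kJ/mol = 64700 J/mol
Step 3: Calculate the exponent: -Eₐ/(RT) = -64700/(8.314 × 292) = -26.65087
Step 4: k = 1.52e+13 × exp(-26.65087)
Step 5: k = 1.52e+13 × 2.66486e-12 = 4.0506e+01 s⁻¹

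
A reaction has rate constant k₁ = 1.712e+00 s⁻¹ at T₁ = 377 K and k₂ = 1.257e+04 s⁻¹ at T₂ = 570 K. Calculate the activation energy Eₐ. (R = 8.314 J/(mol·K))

82.4 kJ/mol

Step 1: Use the two-temperature Arrhenius form: ln(k₂/k₁) = -Eₐ/R × (1/T₂ - 1/T₁)
Step 2: ln(k₂/k₁) = ln(1.257e+04/1.712e+00) = ln(7342.29) = 8.90141
Step 3: 1/T₂ - 1/T₁ = 1/570 - 1/377 = -8.981339e-04 K⁻¹
Step 4: Eₐ = -R × ln(k₂/k₁) / (1/T₂ - 1/T₁) = -8.314 × 8.90141 / -8.981339e-04
Step 5: Eₐ = 8.2400e+04 J/mol = 82.4 kJ/mol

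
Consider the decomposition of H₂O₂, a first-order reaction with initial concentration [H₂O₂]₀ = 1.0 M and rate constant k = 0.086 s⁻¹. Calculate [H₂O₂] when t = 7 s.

0.5477 M

Step 1: For a first-order reaction: [H₂O₂] = [H₂O₂]₀ × e^(-kt)
Step 2: [H₂O₂] = 1.0 × e^(-0.086 × 7)
Step 3: [H₂O₂] = 1.0 × e^(-0.602)
Step 4: [H₂O₂] = 1.0 × 0.547715 = 0.5477 M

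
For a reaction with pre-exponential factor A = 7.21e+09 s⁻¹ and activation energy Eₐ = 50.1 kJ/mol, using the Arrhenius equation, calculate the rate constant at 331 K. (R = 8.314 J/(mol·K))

8.94e+01 s⁻¹

Step 1: Use the Arrhenius equation: k = A × exp(-Eₐ/RT)
Step 2: Convert Eₐ to J/mol: 50.1 kJ/mol = 50100 J/mol
Step 3: Calculate the exponent: -Eₐ/(RT) = -50100/(8.314 × 331) = -18.20538
Step 4: k = 7.21e+09 × exp(-18.20538)
Step 5: k = 7.21e+09 × 1.24023e-08 = 8.9421e+01 s⁻¹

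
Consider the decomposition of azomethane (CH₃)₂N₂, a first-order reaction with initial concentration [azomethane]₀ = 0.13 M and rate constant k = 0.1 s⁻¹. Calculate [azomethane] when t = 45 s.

0.001444 M

Step 1: For a first-order reaction: [azomethane] = [azomethane]₀ × e^(-kt)
Step 2: [azomethane] = 0.13 × e^(-0.1 × 45)
Step 3: [azomethane] = 0.13 × e^(-4.5)
Step 4: [azomethane] = 0.13 × 0.011109 = 0.001444 M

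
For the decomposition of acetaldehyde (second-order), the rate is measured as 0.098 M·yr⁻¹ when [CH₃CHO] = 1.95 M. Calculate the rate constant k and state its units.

0.02577 M⁻¹·yr⁻¹

Step 1: rate = k[CH₃CHO]^2, so k = rate / [CH₃CHO]^2.
Step 2: k = 0.098 / (1.95)^2 = 0.098 / 3.802.
Step 3: k = 0.02577 M⁻¹·yr⁻¹.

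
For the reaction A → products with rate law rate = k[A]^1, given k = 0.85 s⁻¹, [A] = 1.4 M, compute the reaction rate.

1.19 M/s

Step 1: Identify the rate law: rate = k[A]^1
Step 2: Substitute values: rate = 0.85 × (1.4)^1
Step 3: Calculate: rate = 0.85 × 1.4 = 1.19 M/s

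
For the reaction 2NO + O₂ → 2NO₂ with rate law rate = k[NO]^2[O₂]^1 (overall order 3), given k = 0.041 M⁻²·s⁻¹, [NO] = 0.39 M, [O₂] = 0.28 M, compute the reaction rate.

0.001746 M/s

Step 1: The rate law is rate = k[NO]^2[O₂]^1, overall order = 2+1 = 3
Step 2: Substitute values: rate = 0.041 × (0.39)^2 × (0.28)^1
Step 3: rate = 0.041 × 0.1521 × 0.28 = 0.00174611 M/s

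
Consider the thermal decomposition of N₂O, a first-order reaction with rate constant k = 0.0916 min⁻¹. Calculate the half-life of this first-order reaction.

7.567 min

Step 1: For a first-order reaction, t₁/₂ = ln(2)/k
Step 2: t₁/₂ = ln(2)/0.0916
Step 3: t₁/₂ = 0.6931/0.0916 = 7.567 min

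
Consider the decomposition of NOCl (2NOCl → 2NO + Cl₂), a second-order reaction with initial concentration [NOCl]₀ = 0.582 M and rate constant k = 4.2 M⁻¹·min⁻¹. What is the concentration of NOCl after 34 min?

0.00692 M

Step 1: For a second-order reaction: 1/[NOCl] = 1/[NOCl]₀ + kt
Step 2: 1/[NOCl] = 1/0.582 + 4.2 × 34
Step 3: 1/[NOCl] = 1.718 + 142.8 = 144.5
Step 4: [NOCl] = 1/144.5 = 0.00692 M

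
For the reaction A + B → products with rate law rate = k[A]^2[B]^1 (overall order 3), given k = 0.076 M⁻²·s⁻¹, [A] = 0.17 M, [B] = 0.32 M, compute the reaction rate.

0.0007028 M/s

Step 1: The rate law is rate = k[A]^2[B]^1, overall order = 2+1 = 3
Step 2: Substitute values: rate = 0.076 × (0.17)^2 × (0.32)^1
Step 3: rate = 0.076 × 0.0289 × 0.32 = 0.000702848 M/s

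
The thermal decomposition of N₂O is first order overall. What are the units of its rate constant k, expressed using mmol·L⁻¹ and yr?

yr⁻¹

Step 1: For overall order n, rate = k × (concentration)^n.
Step 2: Rate has units mmol·L⁻¹·yr⁻¹; concentration term has units (mmol·L⁻¹)^1.
Step 3: k = rate / (concentration)^n, so units of k = (mmol·L⁻¹)^(1-1)·yr⁻¹ = yr⁻¹.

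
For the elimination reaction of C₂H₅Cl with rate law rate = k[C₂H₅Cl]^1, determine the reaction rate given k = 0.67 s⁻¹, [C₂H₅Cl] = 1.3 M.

0.871 M/s

Step 1: Identify the rate law: rate = k[C₂H₅Cl]^1
Step 2: Substitute values: rate = 0.67 × (1.3)^1
Step 3: Calculate: rate = 0.67 × 1.3 = 0.871 M/s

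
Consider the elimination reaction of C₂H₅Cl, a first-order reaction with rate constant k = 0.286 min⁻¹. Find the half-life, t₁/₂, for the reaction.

2.424 min

Step 1: For a first-order reaction, t₁/₂ = ln(2)/k
Step 2: t₁/₂ = ln(2)/0.286
Step 3: t₁/₂ = 0.6931/0.286 = 2.424 min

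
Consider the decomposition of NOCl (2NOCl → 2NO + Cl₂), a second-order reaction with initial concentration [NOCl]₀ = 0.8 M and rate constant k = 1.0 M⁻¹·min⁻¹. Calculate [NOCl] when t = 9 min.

0.09756 M

Step 1: For a second-order reaction: 1/[NOCl] = 1/[NOCl]₀ + kt
Step 2: 1/[NOCl] = 1/0.8 + 1.0 × 9
Step 3: 1/[NOCl] = 1.25 + 9 = 10.25
Step 4: [NOCl] = 1/10.25 = 0.09756 M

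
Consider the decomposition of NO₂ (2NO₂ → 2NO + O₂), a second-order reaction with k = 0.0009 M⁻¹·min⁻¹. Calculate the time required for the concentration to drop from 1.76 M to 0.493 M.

1622 min

Step 1: For second-order: t = (1/[NO₂] - 1/[NO₂]₀)/k
Step 2: t = (1/0.493 - 1/1.76)/0.0009
Step 3: t = (2.028 - 0.5682)/0.0009
Step 4: t = 1.46/0.0009 = 1622 min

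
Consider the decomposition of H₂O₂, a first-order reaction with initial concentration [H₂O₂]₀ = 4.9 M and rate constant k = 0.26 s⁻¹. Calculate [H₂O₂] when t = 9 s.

0.472 M

Step 1: For a first-order reaction: [H₂O₂] = [H₂O₂]₀ × e^(-kt)
Step 2: [H₂O₂] = 4.9 × e^(-0.26 × 9)
Step 3: [H₂O₂] = 4.9 × e^(-2.34)
Step 4: [H₂O₂] = 4.9 × 0.0963276 = 0.472 M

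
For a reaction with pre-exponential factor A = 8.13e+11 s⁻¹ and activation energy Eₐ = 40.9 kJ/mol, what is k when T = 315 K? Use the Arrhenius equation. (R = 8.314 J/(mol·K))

1.34e+05 s⁻¹

Step 1: Use the Arrhenius equation: k = A × exp(-Eₐ/RT)
Step 2: Convert Eₐ to J/mol: 40.9 kJ/mol = 40900 J/mol
Step 3: Calculate the exponent: -Eₐ/(RT) = -40900/(8.314 × 315) = -15.61718
Step 4: k = 8.13e+11 × exp(-15.61718)
Step 5: k = 8.13e+11 × 1.65023e-07 = 1.3416e+05 s⁻¹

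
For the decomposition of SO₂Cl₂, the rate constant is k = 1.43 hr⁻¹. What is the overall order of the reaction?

first order (1)

Step 1: The units of k for an nth-order reaction are (concentration)^(1-n)·(time)⁻¹.
Step 2: Here k has units hr⁻¹, so the concentration exponent is 0.
Step 3: 1 - n = 0 ⇒ n = 1. The reaction is first order.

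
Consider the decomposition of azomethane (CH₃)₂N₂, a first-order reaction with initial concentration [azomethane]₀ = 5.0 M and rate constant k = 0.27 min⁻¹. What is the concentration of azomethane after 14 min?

0.1141 M

Step 1: For a first-order reaction: [azomethane] = [azomethane]₀ × e^(-kt)
Step 2: [azomethane] = 5.0 × e^(-0.27 × 14)
Step 3: [azomethane] = 5.0 × e^(-3.78)
Step 4: [azomethane] = 5.0 × 0.0228227 = 0.1141 M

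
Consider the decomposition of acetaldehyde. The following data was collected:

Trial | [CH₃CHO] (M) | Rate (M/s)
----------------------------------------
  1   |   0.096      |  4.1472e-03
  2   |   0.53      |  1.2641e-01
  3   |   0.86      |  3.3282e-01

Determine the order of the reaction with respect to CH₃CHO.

second order (2)

Step 1: Compare trials to find order n where rate₂/rate₁ = ([CH₃CHO]₂/[CH₃CHO]₁)^n
Step 2: rate₂/rate₁ = 1.2641e-01/4.1472e-03 = 30.48
Step 3: [CH₃CHO]₂/[CH₃CHO]₁ = 0.53/0.096 = 5.521
Step 4: n = ln(30.48)/ln(5.521) = 2.00 ≈ 2
Step 5: The reaction is second order in CH₃CHO.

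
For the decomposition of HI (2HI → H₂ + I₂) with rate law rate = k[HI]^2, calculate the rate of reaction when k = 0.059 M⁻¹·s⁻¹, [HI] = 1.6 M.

0.151 M/s

Step 1: Identify the rate law: rate = k[HI]^2
Step 2: Substitute values: rate = 0.059 × (1.6)^2
Step 3: Calculate: rate = 0.059 × 2.56 = 0.15104 M/s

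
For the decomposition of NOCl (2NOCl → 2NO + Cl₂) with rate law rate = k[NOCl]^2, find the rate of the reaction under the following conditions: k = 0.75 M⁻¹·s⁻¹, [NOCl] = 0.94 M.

0.6627 M/s

Step 1: Identify the rate law: rate = k[NOCl]^2
Step 2: Substitute values: rate = 0.75 × (0.94)^2
Step 3: Calculate: rate = 0.75 × 0.8836 = 0.6627 M/s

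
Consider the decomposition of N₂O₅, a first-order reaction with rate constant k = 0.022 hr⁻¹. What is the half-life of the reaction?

31.51 hr

Step 1: For a first-order reaction, t₁/₂ = ln(2)/k
Step 2: t₁/₂ = ln(2)/0.022
Step 3: t₁/₂ = 0.6931/0.022 = 31.51 hr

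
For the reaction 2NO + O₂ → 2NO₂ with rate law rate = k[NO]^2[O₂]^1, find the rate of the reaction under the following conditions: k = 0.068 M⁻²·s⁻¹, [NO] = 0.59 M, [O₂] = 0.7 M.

0.01657 M/s

Step 1: The rate law is rate = k[NO]^2[O₂]^1
Step 2: Substitute: rate = 0.068 × (0.59)^2 × (0.7)^1
Step 3: rate = 0.068 × 0.3481 × 0.7 = 0.0165696 M/s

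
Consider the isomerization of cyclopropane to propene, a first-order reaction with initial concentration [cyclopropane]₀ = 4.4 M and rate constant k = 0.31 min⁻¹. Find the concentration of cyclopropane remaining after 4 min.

1.273 M

Step 1: For a first-order reaction: [cyclopropane] = [cyclopropane]₀ × e^(-kt)
Step 2: [cyclopropane] = 4.4 × e^(-0.31 × 4)
Step 3: [cyclopropane] = 4.4 × e^(-1.24)
Step 4: [cyclopropane] = 4.4 × 0.289384 = 1.273 M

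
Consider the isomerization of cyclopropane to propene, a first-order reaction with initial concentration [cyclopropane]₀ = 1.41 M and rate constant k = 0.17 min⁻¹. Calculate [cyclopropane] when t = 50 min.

0.0002869 M

Step 1: For a first-order reaction: [cyclopropane] = [cyclopropane]₀ × e^(-kt)
Step 2: [cyclopropane] = 1.41 × e^(-0.17 × 50)
Step 3: [cyclopropane] = 1.41 × e^(-8.5)
Step 4: [cyclopropane] = 1.41 × 0.000203468 = 0.0002869 M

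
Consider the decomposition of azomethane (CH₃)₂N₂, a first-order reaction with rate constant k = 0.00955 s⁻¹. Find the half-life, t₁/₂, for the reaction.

72.58 s

Step 1: For a first-order reaction, t₁/₂ = ln(2)/k
Step 2: t₁/₂ = ln(2)/0.00955
Step 3: t₁/₂ = 0.6931/0.00955 = 72.58 s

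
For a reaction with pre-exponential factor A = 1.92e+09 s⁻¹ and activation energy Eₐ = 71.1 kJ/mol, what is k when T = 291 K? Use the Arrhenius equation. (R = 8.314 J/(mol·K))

3.31e-04 s⁻¹

Step 1: Use the Arrhenius equation: k = A × exp(-Eₐ/RT)
Step 2: Convert Eₐ to J/mol: 71.1 kJ/mol = 71100 J/mol
Step 3: Calculate the exponent: -Eₐ/(RT) = -71100/(8.314 × 291) = -29.38777
Step 4: k = 1.92e+09 × exp(-29.38777)
Step 5: k = 1.92e+09 × 1.72605e-13 = 3.3140e-04 s⁻¹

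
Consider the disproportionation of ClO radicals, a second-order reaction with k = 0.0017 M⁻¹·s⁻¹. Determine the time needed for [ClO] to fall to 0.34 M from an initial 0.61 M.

765.8 s

Step 1: For second-order: t = (1/[ClO] - 1/[ClO]₀)/k
Step 2: t = (1/0.34 - 1/0.61)/0.0017
Step 3: t = (2.941 - 1.639)/0.0017
Step 4: t = 1.302/0.0017 = 765.8 s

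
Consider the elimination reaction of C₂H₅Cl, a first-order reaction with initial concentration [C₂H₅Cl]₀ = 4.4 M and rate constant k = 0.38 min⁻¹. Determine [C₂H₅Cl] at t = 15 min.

0.01472 M

Step 1: For a first-order reaction: [C₂H₅Cl] = [C₂H₅Cl]₀ × e^(-kt)
Step 2: [C₂H₅Cl] = 4.4 × e^(-0.38 × 15)
Step 3: [C₂H₅Cl] = 4.4 × e^(-5.7)
Step 4: [C₂H₅Cl] = 4.4 × 0.00334597 = 0.01472 M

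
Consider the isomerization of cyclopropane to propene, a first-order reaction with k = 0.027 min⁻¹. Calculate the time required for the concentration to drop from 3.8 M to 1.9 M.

25.67 min

Step 1: For first-order: t = ln([cyclopropane]₀/[cyclopropane])/k
Step 2: t = ln(3.8/1.9)/0.027
Step 3: t = ln(2)/0.027
Step 4: t = 0.6931/0.027 = 25.67 min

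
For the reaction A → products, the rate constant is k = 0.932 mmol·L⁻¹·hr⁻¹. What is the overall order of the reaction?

zeroth order (0)

Step 1: The units of k for an nth-order reaction are (concentration)^(1-n)·(time)⁻¹.
Step 2: Here k has units mmol·L⁻¹·hr⁻¹, so the concentration exponent is 1.
Step 3: 1 - n = 1 ⇒ n = 0. The reaction is zeroth order.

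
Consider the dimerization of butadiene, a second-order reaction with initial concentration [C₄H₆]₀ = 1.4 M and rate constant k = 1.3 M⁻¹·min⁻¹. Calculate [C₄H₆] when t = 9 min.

0.08055 M

Step 1: For a second-order reaction: 1/[C₄H₆] = 1/[C₄H₆]₀ + kt
Step 2: 1/[C₄H₆] = 1/1.4 + 1.3 × 9
Step 3: 1/[C₄H₆] = 0.7143 + 11.7 = 12.41
Step 4: [C₄H₆] = 1/12.41 = 0.08055 M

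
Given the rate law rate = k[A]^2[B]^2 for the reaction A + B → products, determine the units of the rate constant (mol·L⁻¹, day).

(mol·L⁻¹)⁻³·day⁻¹

Step 1: Overall order = 2 + 2 = 4.
Step 2: rate has units mol·L⁻¹·day⁻¹; [A]^2[B]^2 has units (mol·L⁻¹)^4.
Step 3: k = rate/([A]^2[B]^2), so units of k = (mol·L⁻¹)^(1-4)·day⁻¹ = (mol·L⁻¹)⁻³·day⁻¹.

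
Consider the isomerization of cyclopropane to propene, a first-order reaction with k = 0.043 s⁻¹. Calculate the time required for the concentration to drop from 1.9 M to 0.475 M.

32.24 s

Step 1: For first-order: t = ln([cyclopropane]₀/[cyclopropane])/k
Step 2: t = ln(1.9/0.475)/0.043
Step 3: t = ln(4)/0.043
Step 4: t = 1.386/0.043 = 32.24 s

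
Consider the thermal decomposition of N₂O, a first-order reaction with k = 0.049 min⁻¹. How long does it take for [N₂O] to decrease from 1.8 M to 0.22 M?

42.9 min

Step 1: For first-order: t = ln([N₂O]₀/[N₂O])/k
Step 2: t = ln(1.8/0.22)/0.049
Step 3: t = ln(8.182)/0.049
Step 4: t = 2.102/0.049 = 42.9 min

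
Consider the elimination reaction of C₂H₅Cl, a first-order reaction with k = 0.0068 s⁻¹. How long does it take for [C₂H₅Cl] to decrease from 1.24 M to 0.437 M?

153.4 s

Step 1: For first-order: t = ln([C₂H₅Cl]₀/[C₂H₅Cl])/k
Step 2: t = ln(1.24/0.437)/0.0068
Step 3: t = ln(2.838)/0.0068
Step 4: t = 1.043/0.0068 = 153.4 s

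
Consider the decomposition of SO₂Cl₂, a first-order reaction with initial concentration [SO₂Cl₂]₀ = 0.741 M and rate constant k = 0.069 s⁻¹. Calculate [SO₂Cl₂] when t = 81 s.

0.00277 M

Step 1: For a first-order reaction: [SO₂Cl₂] = [SO₂Cl₂]₀ × e^(-kt)
Step 2: [SO₂Cl₂] = 0.741 × e^(-0.069 × 81)
Step 3: [SO₂Cl₂] = 0.741 × e^(-5.589)
Step 4: [SO₂Cl₂] = 0.741 × 0.00373876 = 0.00277 M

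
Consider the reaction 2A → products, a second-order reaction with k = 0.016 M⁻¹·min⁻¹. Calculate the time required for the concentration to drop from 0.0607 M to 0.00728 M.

7556 min

Step 1: For second-order: t = (1/[A] - 1/[A]₀)/k
Step 2: t = (1/0.00728 - 1/0.0607)/0.016
Step 3: t = (137.4 - 16.47)/0.016
Step 4: t = 120.9/0.016 = 7556 min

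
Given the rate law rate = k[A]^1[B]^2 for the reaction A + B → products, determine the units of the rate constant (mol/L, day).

(mol/L)⁻²·day⁻¹

Step 1: Overall order = 1 + 2 = 3.
Step 2: rate has units mol/L·day⁻¹; [A]^1[B]^2 has units (mol/L)^3.
Step 3: k = rate/([A]^1[B]^2), so units of k = (mol/L)^(1-3)·day⁻¹ = (mol/L)⁻²·day⁻¹.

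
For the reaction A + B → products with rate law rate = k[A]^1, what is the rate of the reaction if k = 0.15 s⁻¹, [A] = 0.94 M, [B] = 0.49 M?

0.141 M/s

Step 1: The rate law is rate = k[A]^1
Step 2: Note that the rate does not depend on [B] (zero order in B).
Step 3: rate = 0.15 × (0.94)^1 = 0.141 M/s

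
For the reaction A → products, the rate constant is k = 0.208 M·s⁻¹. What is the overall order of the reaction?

zeroth order (0)

Step 1: The units of k for an nth-order reaction are (concentration)^(1-n)·(time)⁻¹.
Step 2: Here k has units M·s⁻¹, so the concentration exponent is 1.
Step 3: 1 - n = 1 ⇒ n = 0. The reaction is zeroth order.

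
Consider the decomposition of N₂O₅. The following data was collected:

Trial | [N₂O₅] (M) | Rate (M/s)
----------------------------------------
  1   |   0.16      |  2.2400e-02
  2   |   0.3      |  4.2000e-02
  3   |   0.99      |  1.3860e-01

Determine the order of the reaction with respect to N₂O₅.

first order (1)

Step 1: Compare trials to find order n where rate₂/rate₁ = ([N₂O₅]₂/[N₂O₅]₁)^n
Step 2: rate₂/rate₁ = 4.2000e-02/2.2400e-02 = 1.875
Step 3: [N₂O₅]₂/[N₂O₅]₁ = 0.3/0.16 = 1.875
Step 4: n = ln(1.875)/ln(1.875) = 1.00 ≈ 1
Step 5: The reaction is first order in N₂O₅.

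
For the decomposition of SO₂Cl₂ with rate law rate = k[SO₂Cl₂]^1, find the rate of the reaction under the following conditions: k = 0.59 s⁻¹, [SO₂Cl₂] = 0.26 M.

0.1534 M/s

Step 1: Identify the rate law: rate = k[SO₂Cl₂]^1
Step 2: Substitute values: rate = 0.59 × (0.26)^1
Step 3: Calculate: rate = 0.59 × 0.26 = 0.1534 M/s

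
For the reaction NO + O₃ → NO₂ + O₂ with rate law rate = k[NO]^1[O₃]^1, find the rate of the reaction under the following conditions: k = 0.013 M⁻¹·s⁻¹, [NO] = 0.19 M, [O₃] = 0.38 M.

0.0009386 M/s

Step 1: The rate law is rate = k[NO]^1[O₃]^1
Step 2: Substitute: rate = 0.013 × (0.19)^1 × (0.38)^1
Step 3: rate = 0.013 × 0.19 × 0.38 = 0.0009386 M/s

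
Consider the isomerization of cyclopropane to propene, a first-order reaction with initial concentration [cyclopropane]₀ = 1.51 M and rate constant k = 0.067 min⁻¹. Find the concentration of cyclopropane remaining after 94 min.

0.002778 M

Step 1: For a first-order reaction: [cyclopropane] = [cyclopropane]₀ × e^(-kt)
Step 2: [cyclopropane] = 1.51 × e^(-0.067 × 94)
Step 3: [cyclopropane] = 1.51 × e^(-6.298)
Step 4: [cyclopropane] = 1.51 × 0.00183998 = 0.002778 M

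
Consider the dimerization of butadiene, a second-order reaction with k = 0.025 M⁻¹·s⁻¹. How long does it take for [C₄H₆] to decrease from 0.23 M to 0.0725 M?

377.8 s

Step 1: For second-order: t = (1/[C₄H₆] - 1/[C₄H₆]₀)/k
Step 2: t = (1/0.0725 - 1/0.23)/0.025
Step 3: t = (13.79 - 4.348)/0.025
Step 4: t = 9.445/0.025 = 377.8 s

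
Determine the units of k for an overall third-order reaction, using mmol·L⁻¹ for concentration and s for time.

(mmol·L⁻¹)⁻²·s⁻¹

Step 1: For overall order n, rate = k × (concentration)^n.
Step 2: Rate has units mmol·L⁻¹·s⁻¹; concentration term has units (mmol·L⁻¹)^3.
Step 3: k = rate / (concentration)^n, so units of k = (mmol·L⁻¹)^(1-3)·s⁻¹ = (mmol·L⁻¹)⁻²·s⁻¹.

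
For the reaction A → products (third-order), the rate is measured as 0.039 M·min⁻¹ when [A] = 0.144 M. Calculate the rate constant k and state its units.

13.06 M⁻²·min⁻¹

Step 1: rate = k[A]^3, so k = rate / [A]^3.
Step 2: k = 0.039 / (0.144)^3 = 0.039 / 0.002986.
Step 3: k = 13.06 M⁻²·min⁻¹.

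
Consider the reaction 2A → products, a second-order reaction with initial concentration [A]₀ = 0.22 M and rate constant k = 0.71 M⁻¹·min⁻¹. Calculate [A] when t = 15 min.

0.06581 M

Step 1: For a second-order reaction: 1/[A] = 1/[A]₀ + kt
Step 2: 1/[A] = 1/0.22 + 0.71 × 15
Step 3: 1/[A] = 4.545 + 10.65 = 15.2
Step 4: [A] = 1/15.2 = 0.06581 M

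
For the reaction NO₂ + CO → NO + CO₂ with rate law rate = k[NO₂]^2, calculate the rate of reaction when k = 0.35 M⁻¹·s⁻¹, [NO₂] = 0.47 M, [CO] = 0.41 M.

0.07731 M/s

Step 1: The rate law is rate = k[NO₂]^2
Step 2: Note that the rate does not depend on [CO] (zero order in CO).
Step 3: rate = 0.35 × (0.47)^2 = 0.077315 M/s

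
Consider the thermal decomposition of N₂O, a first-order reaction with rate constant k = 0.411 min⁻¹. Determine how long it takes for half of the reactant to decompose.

1.686 min

Step 1: For a first-order reaction, t₁/₂ = ln(2)/k
Step 2: t₁/₂ = ln(2)/0.411
Step 3: t₁/₂ = 0.6931/0.411 = 1.686 min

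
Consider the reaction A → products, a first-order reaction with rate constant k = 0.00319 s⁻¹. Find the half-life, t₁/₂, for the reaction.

217.3 s

Step 1: For a first-order reaction, t₁/₂ = ln(2)/k
Step 2: t₁/₂ = ln(2)/0.00319
Step 3: t₁/₂ = 0.6931/0.00319 = 217.3 s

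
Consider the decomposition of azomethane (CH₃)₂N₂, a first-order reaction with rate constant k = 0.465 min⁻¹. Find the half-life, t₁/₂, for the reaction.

1.491 min

Step 1: For a first-order reaction, t₁/₂ = ln(2)/k
Step 2: t₁/₂ = ln(2)/0.465
Step 3: t₁/₂ = 0.6931/0.465 = 1.491 min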